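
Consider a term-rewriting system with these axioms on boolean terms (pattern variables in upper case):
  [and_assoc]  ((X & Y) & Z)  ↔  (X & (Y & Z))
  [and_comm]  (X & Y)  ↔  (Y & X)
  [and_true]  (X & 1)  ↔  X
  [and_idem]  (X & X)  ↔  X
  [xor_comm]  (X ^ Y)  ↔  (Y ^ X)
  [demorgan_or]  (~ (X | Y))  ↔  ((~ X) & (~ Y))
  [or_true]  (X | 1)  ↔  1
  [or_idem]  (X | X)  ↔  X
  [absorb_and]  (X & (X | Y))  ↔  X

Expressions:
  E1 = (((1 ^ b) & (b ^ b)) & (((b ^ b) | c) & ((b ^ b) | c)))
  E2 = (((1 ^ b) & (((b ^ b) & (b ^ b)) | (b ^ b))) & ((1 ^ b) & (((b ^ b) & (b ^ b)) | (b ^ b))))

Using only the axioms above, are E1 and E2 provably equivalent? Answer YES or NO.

YES

step 1: and_idem (→) rewrites (((b ^ b) | c) & ((b ^ b) | c)) into ((b ^ b) | c), now (((1 ^ b) & (b ^ b)) & ((b ^ b) | c))
step 2: and_assoc (→) rewrites (((1 ^ b) & (b ^ b)) & ((b ^ b) | c)) into ((1 ^ b) & ((b ^ b) & ((b ^ b) | c)))
step 3: absorb_and (→) rewrites ((b ^ b) & ((b ^ b) | c)) into (b ^ b), now ((1 ^ b) & (b ^ b))
step 4: or_idem (←) rewrites (b ^ b) into ((b ^ b) | (b ^ b)), now ((1 ^ b) & ((b ^ b) | (b ^ b)))
step 5: and_idem (←) rewrites (b ^ b) into ((b ^ b) & (b ^ b)), now ((1 ^ b) & (((b ^ b) & (b ^ b)) | (b ^ b)))
step 6: and_idem (←) rewrites ((1 ^ b) & (((b ^ b) & (b ^ b)) | (b ^ b))) into (((1 ^ b) & (((b ^ b) & (b ^ b)) | (b ^ b))) & ((1 ^ b) & (((b ^ b) & (b ^ b)) | (b ^ b)))), which is E2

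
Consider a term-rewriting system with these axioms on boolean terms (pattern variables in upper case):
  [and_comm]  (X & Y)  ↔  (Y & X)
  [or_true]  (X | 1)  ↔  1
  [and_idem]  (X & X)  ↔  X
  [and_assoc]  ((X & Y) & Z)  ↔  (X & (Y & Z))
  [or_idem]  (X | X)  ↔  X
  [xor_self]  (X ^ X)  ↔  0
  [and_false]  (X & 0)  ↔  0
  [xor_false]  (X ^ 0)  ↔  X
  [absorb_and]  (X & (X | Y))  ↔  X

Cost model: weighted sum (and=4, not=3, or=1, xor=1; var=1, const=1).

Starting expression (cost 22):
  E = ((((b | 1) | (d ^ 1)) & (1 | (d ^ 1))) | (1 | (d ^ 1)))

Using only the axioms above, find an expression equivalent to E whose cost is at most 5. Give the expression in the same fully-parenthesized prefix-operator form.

1. [or_true →] (b | 1)  →  1;  E = (((1 | (d ^ 1)) & (1 | (d ^ 1))) | (1 | (d ^ 1)))
2. [and_idem →] ((1 | (d ^ 1)) & (1 | (d ^ 1)))  →  (1 | (d ^ 1));  E = ((1 | (d ^ 1)) | (1 | (d ^ 1)))
3. [or_idem →] ((1 | (d ^ 1)) | (1 | (d ^ 1)))  →  (1 | (d ^ 1));  cost 5 ≤ 5, done

(1 | (d ^ 1))   [cost 5]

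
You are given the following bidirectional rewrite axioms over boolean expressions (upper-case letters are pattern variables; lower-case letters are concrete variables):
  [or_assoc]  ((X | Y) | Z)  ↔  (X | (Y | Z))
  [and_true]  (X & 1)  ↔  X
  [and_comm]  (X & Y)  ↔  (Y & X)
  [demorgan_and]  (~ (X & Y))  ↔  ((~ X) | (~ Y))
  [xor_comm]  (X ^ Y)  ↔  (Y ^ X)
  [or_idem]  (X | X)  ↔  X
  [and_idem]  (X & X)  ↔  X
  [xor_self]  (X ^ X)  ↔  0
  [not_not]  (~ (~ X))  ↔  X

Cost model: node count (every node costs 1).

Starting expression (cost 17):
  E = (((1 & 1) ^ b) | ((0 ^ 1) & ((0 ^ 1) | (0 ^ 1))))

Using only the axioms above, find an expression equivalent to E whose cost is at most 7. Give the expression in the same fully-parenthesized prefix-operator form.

((1 ^ b) | (0 ^ 1))   [cost 7]

1. [or_idem →] ((0 ^ 1) | (0 ^ 1))  →  (0 ^ 1);  E = (((1 & 1) ^ b) | ((0 ^ 1) & (0 ^ 1)))
2. [and_idem →] ((0 ^ 1) & (0 ^ 1))  →  (0 ^ 1);  E = (((1 & 1) ^ b) | (0 ^ 1))
3. [and_true →] (1 & 1)  →  1;  cost 7 ≤ 7, done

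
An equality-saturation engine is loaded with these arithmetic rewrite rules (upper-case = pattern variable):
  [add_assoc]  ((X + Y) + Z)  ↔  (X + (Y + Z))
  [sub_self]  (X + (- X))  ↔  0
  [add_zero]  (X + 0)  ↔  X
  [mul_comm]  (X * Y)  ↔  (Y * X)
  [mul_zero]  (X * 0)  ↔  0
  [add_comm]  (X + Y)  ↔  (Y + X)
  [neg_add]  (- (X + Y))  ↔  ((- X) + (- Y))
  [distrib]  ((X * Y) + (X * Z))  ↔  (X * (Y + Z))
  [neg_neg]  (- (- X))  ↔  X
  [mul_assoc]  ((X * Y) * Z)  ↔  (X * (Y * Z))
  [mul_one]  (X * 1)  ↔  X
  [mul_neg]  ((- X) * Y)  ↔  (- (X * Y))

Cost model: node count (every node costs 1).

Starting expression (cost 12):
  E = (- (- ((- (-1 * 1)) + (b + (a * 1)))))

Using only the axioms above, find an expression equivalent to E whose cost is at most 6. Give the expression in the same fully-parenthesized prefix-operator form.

((- -1) + (b + a))   [cost 6]

1. [mul_one →] (-1 * 1)  →  -1;  E = (- (- ((- -1) + (b + (a * 1)))))
2. [mul_one →] (a * 1)  →  a;  E = (- (- ((- -1) + (b + a))))
3. [neg_neg →] (- (- ((- -1) + (b + a))))  →  ((- -1) + (b + a));  cost 6 ≤ 6, done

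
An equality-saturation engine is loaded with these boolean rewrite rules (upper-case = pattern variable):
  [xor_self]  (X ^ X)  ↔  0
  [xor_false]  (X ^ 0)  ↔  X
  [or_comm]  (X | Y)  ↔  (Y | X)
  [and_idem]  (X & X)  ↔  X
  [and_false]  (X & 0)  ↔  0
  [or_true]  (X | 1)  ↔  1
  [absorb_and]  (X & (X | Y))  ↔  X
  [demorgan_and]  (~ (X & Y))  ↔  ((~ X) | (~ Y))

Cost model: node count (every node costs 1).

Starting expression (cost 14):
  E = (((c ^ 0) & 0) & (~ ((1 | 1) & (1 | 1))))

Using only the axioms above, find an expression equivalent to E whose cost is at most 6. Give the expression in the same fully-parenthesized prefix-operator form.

(1) ((1 | 1) & (1 | 1))  =[and_idem →]=  (1 | 1)    ⊢ (((c ^ 0) & 0) & (~ (1 | 1)))
(2) (1 | 1)  =[or_true →]=  1    ⊢ (((c ^ 0) & 0) & (~ 1))
(3) (c ^ 0)  =[xor_false →]=  c    ⊢ cost 6, within 6

((c & 0) & (~ 1))   [cost 6]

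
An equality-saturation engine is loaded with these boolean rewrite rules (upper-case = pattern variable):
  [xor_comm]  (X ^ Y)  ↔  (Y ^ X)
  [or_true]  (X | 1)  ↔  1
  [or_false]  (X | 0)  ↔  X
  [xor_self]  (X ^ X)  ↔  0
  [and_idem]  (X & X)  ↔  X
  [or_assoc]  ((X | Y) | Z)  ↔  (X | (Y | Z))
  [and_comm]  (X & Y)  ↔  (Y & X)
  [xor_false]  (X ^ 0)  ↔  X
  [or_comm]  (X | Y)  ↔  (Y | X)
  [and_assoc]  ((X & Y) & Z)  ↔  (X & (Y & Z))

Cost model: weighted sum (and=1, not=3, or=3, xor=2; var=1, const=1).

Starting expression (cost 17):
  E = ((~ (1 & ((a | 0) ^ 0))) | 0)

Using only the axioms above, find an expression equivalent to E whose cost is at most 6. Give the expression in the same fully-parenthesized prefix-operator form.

(~ (1 & a))   [cost 6]

(1) ((~ (1 & ((a | 0) ^ 0))) | 0)  =[or_false →]=  (~ (1 & ((a | 0) ^ 0)))
(2) (a | 0)  =[or_false →]=  a    ⊢ (~ (1 & (a ^ 0)))
(3) (a ^ 0)  =[xor_false →]=  a    ⊢ cost 6, within 6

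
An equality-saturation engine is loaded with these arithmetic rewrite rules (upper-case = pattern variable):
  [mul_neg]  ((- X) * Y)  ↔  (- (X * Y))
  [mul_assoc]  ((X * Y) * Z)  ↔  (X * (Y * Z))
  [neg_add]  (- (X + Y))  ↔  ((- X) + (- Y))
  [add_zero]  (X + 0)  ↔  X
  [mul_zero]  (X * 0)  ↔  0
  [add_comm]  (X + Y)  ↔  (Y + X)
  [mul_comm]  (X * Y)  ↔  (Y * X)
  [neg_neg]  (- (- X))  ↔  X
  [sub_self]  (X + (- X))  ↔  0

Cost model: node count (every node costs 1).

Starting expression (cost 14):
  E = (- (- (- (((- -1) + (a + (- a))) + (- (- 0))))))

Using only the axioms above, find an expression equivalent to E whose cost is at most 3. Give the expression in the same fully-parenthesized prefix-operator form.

step 1: neg_neg (→) rewrites (- (- (- (((- -1) + (a + (- a))) + (- (- 0)))))) into (- (((- -1) + (a + (- a))) + (- (- 0))))
step 2: sub_self (→) rewrites (a + (- a)) into 0, now (- (((- -1) + 0) + (- (- 0))))
step 3: neg_neg (→) rewrites (- (- 0)) into 0, now (- (((- -1) + 0) + 0))
step 4: add_zero (→) rewrites ((- -1) + 0) into (- -1), now (- ((- -1) + 0))
step 5: add_zero (→) rewrites ((- -1) + 0) into (- -1), reaching cost 3 (bound 3)

(- (- -1))   [cost 3]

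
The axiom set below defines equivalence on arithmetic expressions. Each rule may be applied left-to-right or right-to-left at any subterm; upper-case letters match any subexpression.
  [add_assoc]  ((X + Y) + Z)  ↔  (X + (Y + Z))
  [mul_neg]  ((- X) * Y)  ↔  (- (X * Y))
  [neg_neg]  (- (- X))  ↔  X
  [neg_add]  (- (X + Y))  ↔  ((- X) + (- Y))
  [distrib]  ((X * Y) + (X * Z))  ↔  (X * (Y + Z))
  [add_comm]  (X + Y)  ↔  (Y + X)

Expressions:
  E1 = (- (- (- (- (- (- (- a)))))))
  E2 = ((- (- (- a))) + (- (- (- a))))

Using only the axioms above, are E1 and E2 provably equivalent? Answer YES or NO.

NO

Every axiom is a valid identity, so a rewrite proof would force E1 and E2 to agree under every assignment.
At a=1: E1 = -1 but E2 = -2; they differ, so no derivation exists.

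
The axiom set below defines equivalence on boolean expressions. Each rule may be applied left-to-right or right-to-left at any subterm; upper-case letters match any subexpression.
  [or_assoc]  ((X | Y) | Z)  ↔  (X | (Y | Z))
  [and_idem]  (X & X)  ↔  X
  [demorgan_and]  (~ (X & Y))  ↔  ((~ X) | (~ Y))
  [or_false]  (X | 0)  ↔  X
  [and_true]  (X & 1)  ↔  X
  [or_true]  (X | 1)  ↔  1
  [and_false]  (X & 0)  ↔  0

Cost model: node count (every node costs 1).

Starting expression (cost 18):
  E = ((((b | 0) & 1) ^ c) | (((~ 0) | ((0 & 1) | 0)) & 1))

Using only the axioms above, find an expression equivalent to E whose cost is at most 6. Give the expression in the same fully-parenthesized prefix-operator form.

((b ^ c) | (~ 0))   [cost 6]

step 1: and_true (→) rewrites (((~ 0) | ((0 & 1) | 0)) & 1) into ((~ 0) | ((0 & 1) | 0)), now ((((b | 0) & 1) ^ c) | ((~ 0) | ((0 & 1) | 0)))
step 2: and_true (→) rewrites (0 & 1) into 0, now ((((b | 0) & 1) ^ c) | ((~ 0) | (0 | 0)))
step 3: and_true (→) rewrites ((b | 0) & 1) into (b | 0), now (((b | 0) ^ c) | ((~ 0) | (0 | 0)))
step 4: or_false (→) rewrites (b | 0) into b, now ((b ^ c) | ((~ 0) | (0 | 0)))
step 5: or_false (→) rewrites (0 | 0) into 0, now ((b ^ c) | ((~ 0) | 0))
step 6: or_false (→) rewrites ((~ 0) | 0) into (~ 0), reaching cost 6 (bound 6)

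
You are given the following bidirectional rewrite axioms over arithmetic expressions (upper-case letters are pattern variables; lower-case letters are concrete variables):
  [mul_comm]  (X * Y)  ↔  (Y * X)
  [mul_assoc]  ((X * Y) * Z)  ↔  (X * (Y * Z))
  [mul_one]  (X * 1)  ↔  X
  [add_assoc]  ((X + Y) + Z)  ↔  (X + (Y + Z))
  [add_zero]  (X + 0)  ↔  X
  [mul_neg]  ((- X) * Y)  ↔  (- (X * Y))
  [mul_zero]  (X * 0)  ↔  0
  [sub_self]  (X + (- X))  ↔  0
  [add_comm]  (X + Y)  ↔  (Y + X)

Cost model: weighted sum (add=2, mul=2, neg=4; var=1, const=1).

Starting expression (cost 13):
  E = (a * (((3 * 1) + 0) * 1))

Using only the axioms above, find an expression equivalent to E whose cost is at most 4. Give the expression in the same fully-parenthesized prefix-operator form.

(a * 3)   [cost 4]

step 1: mul_one (→) rewrites (3 * 1) into 3, now (a * ((3 + 0) * 1))
step 2: add_zero (→) rewrites (3 + 0) into 3, now (a * (3 * 1))
step 3: mul_one (→) rewrites (3 * 1) into 3, reaching cost 4 (bound 4)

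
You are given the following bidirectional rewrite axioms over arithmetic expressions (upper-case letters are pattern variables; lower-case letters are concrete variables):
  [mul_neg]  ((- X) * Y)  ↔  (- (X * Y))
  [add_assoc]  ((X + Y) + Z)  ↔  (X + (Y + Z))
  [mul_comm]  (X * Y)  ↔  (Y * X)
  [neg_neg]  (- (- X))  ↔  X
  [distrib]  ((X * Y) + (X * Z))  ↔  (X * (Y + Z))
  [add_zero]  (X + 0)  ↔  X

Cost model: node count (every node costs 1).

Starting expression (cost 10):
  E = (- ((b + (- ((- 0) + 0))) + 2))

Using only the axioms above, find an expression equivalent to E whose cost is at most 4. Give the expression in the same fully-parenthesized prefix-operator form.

step 1: add_zero (→) rewrites ((- 0) + 0) into (- 0), now (- ((b + (- (- 0))) + 2))
step 2: neg_neg (→) rewrites (- (- 0)) into 0, now (- ((b + 0) + 2))
step 3: add_zero (→) rewrites (b + 0) into b, reaching cost 4 (bound 4)

(- (b + 2))   [cost 4]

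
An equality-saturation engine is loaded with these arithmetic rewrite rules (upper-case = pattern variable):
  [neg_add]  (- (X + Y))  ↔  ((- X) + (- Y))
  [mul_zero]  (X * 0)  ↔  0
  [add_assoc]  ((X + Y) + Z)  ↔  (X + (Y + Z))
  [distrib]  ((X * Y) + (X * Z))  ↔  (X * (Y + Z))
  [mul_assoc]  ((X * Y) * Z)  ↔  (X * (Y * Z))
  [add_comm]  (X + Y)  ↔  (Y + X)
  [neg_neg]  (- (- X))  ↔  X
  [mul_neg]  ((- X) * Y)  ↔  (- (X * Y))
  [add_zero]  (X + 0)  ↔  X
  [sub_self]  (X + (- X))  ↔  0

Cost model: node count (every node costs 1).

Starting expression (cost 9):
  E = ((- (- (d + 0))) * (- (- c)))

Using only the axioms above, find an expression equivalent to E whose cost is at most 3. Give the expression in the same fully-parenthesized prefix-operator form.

(d * c)   [cost 3]

1. [neg_neg →] (- (- c))  →  c;  E = ((- (- (d + 0))) * c)
2. [add_zero →] (d + 0)  →  d;  E = ((- (- d)) * c)
3. [neg_neg →] (- (- d))  →  d;  cost 3 ≤ 3, done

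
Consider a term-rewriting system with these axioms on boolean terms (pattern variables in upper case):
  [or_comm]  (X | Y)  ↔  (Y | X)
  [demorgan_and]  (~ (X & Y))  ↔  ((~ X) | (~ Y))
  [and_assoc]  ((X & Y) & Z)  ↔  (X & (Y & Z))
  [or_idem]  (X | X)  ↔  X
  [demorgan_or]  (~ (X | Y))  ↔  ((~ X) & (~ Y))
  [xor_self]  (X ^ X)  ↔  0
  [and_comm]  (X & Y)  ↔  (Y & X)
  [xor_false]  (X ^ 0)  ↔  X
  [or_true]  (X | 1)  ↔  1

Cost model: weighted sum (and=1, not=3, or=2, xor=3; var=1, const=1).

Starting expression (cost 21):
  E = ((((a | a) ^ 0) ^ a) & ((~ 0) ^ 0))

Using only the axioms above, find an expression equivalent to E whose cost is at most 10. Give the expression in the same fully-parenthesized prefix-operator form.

((a ^ a) & (~ 0))   [cost 10]

step 1: xor_false (→) rewrites ((~ 0) ^ 0) into (~ 0), now ((((a | a) ^ 0) ^ a) & (~ 0))
step 2: xor_false (→) rewrites ((a | a) ^ 0) into (a | a), now (((a | a) ^ a) & (~ 0))
step 3: or_idem (→) rewrites (a | a) into a, reaching cost 10 (bound 10)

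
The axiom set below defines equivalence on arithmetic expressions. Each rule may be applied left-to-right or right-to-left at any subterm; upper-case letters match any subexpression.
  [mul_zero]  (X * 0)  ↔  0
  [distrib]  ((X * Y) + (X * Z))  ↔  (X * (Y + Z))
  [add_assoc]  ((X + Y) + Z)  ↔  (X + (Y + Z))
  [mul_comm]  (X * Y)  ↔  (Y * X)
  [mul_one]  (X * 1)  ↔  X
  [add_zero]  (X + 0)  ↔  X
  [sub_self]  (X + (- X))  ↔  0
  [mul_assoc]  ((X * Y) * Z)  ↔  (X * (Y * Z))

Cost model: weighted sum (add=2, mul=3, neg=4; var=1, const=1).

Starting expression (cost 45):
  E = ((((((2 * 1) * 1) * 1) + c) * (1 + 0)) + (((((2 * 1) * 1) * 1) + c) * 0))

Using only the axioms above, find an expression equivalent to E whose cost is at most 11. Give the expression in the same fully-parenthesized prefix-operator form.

(1) ((((((2 * 1) * 1) * 1) + c) * (1 + 0)) + (((((2 * 1) * 1) * 1) + c) * 0))  =[distrib →]=  (((((2 * 1) * 1) * 1) + c) * ((1 + 0) + 0))
(2) (2 * 1)  =[mul_one →]=  2    ⊢ ((((2 * 1) * 1) + c) * ((1 + 0) + 0))
(3) ((2 * 1) * 1)  =[mul_one →]=  (2 * 1)    ⊢ (((2 * 1) + c) * ((1 + 0) + 0))
(4) (1 + 0)  =[add_zero →]=  1    ⊢ (((2 * 1) + c) * (1 + 0))
(5) (2 * 1)  =[mul_one →]=  2    ⊢ cost 11, within 11

((2 + c) * (1 + 0))   [cost 11]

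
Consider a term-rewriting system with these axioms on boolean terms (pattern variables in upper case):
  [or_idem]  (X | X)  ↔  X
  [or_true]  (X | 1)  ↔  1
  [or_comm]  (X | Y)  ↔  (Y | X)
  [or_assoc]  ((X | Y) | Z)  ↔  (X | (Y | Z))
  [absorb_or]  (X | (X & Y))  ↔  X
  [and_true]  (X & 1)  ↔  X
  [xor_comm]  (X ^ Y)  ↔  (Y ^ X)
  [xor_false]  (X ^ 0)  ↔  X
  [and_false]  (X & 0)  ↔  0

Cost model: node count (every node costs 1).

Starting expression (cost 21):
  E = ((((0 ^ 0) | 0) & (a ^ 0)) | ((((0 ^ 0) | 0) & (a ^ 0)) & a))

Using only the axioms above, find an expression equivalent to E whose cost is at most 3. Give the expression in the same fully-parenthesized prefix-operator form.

(0 & a)   [cost 3]

(1) ((((0 ^ 0) | 0) & (a ^ 0)) | ((((0 ^ 0) | 0) & (a ^ 0)) & a))  =[absorb_or →]=  (((0 ^ 0) | 0) & (a ^ 0))
(2) (0 ^ 0)  =[xor_false →]=  0    ⊢ ((0 | 0) & (a ^ 0))
(3) (0 | 0)  =[or_idem →]=  0    ⊢ (0 & (a ^ 0))
(4) (a ^ 0)  =[xor_false →]=  a    ⊢ cost 3, within 3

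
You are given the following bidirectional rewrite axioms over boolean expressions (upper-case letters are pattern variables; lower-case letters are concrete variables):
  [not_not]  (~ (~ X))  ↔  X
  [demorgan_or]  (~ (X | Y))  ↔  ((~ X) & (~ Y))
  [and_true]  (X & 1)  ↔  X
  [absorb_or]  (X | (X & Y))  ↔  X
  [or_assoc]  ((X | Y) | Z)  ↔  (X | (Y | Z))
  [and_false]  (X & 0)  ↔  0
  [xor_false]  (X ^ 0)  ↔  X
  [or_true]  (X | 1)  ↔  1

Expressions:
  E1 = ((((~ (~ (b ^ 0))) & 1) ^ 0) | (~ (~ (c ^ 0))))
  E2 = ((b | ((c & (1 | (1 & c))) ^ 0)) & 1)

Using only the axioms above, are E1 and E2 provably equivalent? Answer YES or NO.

1. [not_not →] (~ (~ (b ^ 0)))  →  (b ^ 0);  E1 = ((((b ^ 0) & 1) ^ 0) | (~ (~ (c ^ 0))))
2. [xor_false →] (((b ^ 0) & 1) ^ 0)  →  ((b ^ 0) & 1);  E1 = (((b ^ 0) & 1) | (~ (~ (c ^ 0))))
3. [not_not →] (~ (~ (c ^ 0)))  →  (c ^ 0);  E1 = (((b ^ 0) & 1) | (c ^ 0))
4. [xor_false →] (c ^ 0)  →  c;  E1 = (((b ^ 0) & 1) | c)
5. [xor_false →] (b ^ 0)  →  b;  E1 = ((b & 1) | c)
6. [and_true →] (b & 1)  →  b;  E1 = (b | c)
7. [xor_false ←] c  →  (c ^ 0);  E1 = (b | (c ^ 0))
8. [and_true ←] (b | (c ^ 0))  →  ((b | (c ^ 0)) & 1)
9. [and_true ←] c  →  (c & 1);  E1 = ((b | ((c & 1) ^ 0)) & 1)
10. [absorb_or ←] 1  →  (1 | (1 & c));  this is E2

YES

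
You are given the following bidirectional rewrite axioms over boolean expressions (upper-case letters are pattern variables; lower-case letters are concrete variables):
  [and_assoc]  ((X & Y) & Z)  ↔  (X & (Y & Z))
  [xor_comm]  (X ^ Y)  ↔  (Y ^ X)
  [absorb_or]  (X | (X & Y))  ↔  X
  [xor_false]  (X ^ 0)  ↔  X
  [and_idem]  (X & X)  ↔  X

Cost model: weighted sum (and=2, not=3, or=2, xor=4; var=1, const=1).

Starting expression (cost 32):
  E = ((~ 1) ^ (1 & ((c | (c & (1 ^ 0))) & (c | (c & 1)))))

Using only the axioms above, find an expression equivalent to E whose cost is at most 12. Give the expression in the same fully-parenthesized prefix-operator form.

step 1: xor_false (→) rewrites (1 ^ 0) into 1, now ((~ 1) ^ (1 & ((c | (c & 1)) & (c | (c & 1)))))
step 2: and_idem (→) rewrites ((c | (c & 1)) & (c | (c & 1))) into (c | (c & 1)), now ((~ 1) ^ (1 & (c | (c & 1))))
step 3: absorb_or (→) rewrites (c | (c & 1)) into c, reaching cost 12 (bound 12)

((~ 1) ^ (1 & c))   [cost 12]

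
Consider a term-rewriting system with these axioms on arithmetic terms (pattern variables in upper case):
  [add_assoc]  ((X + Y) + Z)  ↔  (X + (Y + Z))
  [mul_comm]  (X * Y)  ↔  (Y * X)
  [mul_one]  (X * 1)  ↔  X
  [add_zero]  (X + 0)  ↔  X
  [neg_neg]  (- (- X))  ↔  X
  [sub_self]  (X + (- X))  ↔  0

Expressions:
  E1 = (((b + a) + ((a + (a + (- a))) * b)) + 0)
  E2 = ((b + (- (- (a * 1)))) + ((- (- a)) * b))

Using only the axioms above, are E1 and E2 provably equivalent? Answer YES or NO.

1. [sub_self →] (a + (- a))  →  0;  E1 = (((b + a) + ((a + 0) * b)) + 0)
2. [add_zero →] (((b + a) + ((a + 0) * b)) + 0)  →  ((b + a) + ((a + 0) * b))
3. [add_zero →] (a + 0)  →  a;  E1 = ((b + a) + (a * b))
4. [neg_neg ←] a  →  (- (- a));  E1 = ((b + a) + ((- (- a)) * b))
5. [neg_neg ←] a  →  (- (- a));  E1 = ((b + (- (- a))) + ((- (- a)) * b))
6. [mul_one ←] a  →  (a * 1);  this is E2

YES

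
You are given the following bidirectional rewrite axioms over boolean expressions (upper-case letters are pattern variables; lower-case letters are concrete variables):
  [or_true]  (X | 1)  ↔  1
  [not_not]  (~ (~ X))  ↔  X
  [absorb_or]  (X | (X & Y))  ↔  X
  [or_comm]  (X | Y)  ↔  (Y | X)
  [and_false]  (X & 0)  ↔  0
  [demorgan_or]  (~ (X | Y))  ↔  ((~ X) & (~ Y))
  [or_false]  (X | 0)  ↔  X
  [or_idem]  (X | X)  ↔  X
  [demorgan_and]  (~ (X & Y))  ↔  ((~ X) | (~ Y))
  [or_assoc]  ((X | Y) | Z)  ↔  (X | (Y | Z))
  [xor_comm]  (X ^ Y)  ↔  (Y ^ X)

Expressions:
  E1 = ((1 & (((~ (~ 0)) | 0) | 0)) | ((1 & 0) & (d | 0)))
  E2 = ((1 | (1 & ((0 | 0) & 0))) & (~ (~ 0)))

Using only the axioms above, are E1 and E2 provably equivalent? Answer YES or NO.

YES

(1) (~ (~ 0))  =[not_not →]=  0    ⊢ ((1 & ((0 | 0) | 0)) | ((1 & 0) & (d | 0)))
(2) (0 | 0)  =[or_idem →]=  0    ⊢ ((1 & (0 | 0)) | ((1 & 0) & (d | 0)))
(3) (d | 0)  =[or_false →]=  d    ⊢ ((1 & (0 | 0)) | ((1 & 0) & d))
(4) (0 | 0)  =[or_idem →]=  0    ⊢ ((1 & 0) | ((1 & 0) & d))
(5) ((1 & 0) | ((1 & 0) & d))  =[absorb_or →]=  (1 & 0)
(6) 0  =[not_not ←]=  (~ (~ 0))    ⊢ (1 & (~ (~ 0)))
(7) 1  =[absorb_or ←]=  (1 | (1 & 0))    ⊢ ((1 | (1 & 0)) & (~ (~ 0)))
(8) 0  =[and_false ←]=  (0 & 0)    ⊢ ((1 | (1 & (0 & 0))) & (~ (~ 0)))
(9) 0  =[or_idem ←]=  (0 | 0)    ⊢ E2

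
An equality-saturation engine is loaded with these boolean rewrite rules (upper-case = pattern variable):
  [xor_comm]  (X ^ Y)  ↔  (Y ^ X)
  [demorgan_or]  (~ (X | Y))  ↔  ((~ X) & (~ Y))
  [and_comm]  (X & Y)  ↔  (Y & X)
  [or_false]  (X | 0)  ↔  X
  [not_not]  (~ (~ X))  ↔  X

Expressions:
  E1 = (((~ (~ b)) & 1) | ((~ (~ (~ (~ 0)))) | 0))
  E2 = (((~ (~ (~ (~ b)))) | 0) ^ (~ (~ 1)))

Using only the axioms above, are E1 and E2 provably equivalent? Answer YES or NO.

NO

The axioms are sound identities: if E1 ↔* E2 then E1 and E2 evaluate identically under any assignment.
Under b=0: E1 evaluates to 0, E2 to 1. Distinct ⇒ no rewrite sequence connects them.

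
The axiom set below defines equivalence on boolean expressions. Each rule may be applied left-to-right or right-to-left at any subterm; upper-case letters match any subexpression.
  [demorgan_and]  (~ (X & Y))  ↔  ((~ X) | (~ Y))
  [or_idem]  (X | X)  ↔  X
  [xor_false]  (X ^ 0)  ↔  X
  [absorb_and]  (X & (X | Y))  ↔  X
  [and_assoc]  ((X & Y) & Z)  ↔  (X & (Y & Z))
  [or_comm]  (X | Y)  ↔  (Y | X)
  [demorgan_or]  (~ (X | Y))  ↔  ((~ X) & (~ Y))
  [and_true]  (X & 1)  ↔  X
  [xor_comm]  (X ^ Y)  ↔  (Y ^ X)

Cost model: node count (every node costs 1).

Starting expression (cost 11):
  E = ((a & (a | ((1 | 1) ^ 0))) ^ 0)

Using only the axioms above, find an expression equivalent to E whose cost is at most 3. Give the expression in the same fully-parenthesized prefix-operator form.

(a ^ 0)   [cost 3]

1. [xor_false →] ((1 | 1) ^ 0)  →  (1 | 1);  E = ((a & (a | (1 | 1))) ^ 0)
2. [or_idem →] (1 | 1)  →  1;  E = ((a & (a | 1)) ^ 0)
3. [absorb_and →] (a & (a | 1))  →  a;  cost 3 ≤ 3, done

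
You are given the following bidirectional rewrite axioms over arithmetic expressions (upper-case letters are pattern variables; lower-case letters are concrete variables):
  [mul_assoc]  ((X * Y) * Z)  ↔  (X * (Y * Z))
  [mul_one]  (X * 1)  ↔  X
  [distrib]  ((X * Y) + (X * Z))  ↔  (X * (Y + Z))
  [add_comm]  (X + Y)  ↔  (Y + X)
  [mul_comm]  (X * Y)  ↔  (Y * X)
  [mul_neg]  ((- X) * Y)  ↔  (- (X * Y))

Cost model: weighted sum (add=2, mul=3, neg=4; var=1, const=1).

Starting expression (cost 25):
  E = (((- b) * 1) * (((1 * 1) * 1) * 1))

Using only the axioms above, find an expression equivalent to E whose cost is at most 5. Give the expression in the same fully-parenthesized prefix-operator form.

(- b)   [cost 5]

1. [mul_one →] ((1 * 1) * 1)  →  (1 * 1);  E = (((- b) * 1) * ((1 * 1) * 1))
2. [mul_one →] ((- b) * 1)  →  (- b);  E = ((- b) * ((1 * 1) * 1))
3. [mul_one →] (1 * 1)  →  1;  E = ((- b) * (1 * 1))
4. [mul_one →] (1 * 1)  →  1;  E = ((- b) * 1)
5. [mul_one →] ((- b) * 1)  →  (- b);  cost 5 ≤ 5, done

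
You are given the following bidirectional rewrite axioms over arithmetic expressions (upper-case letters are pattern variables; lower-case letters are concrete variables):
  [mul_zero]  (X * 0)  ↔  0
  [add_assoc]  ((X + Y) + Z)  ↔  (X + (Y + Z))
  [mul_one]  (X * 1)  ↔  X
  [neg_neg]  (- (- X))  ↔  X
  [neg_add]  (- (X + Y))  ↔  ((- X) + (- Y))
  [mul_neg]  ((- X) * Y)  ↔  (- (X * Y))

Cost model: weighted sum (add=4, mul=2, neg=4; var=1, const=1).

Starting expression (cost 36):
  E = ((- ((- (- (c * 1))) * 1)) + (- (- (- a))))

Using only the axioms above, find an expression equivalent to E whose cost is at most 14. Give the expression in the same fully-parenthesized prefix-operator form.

((- c) + (- a))   [cost 14]

(1) (- (- (c * 1)))  =[neg_neg →]=  (c * 1)    ⊢ ((- ((c * 1) * 1)) + (- (- (- a))))
(2) ((c * 1) * 1)  =[mul_one →]=  (c * 1)    ⊢ ((- (c * 1)) + (- (- (- a))))
(3) (- (- a))  =[neg_neg →]=  a    ⊢ ((- (c * 1)) + (- a))
(4) (c * 1)  =[mul_one →]=  c    ⊢ cost 14, within 14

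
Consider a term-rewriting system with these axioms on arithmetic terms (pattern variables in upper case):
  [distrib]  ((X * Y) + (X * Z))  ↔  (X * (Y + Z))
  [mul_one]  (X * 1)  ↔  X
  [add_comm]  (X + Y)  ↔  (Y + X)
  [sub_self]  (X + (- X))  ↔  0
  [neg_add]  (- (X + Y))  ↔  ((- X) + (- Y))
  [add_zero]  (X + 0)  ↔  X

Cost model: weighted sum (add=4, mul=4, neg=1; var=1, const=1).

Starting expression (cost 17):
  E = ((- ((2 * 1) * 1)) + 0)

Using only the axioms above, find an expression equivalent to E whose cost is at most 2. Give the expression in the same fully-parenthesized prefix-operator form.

(1) ((- ((2 * 1) * 1)) + 0)  =[add_zero →]=  (- ((2 * 1) * 1))
(2) ((2 * 1) * 1)  =[mul_one →]=  (2 * 1)    ⊢ (- (2 * 1))
(3) (2 * 1)  =[mul_one →]=  2    ⊢ cost 2, within 2

(- 2)   [cost 2]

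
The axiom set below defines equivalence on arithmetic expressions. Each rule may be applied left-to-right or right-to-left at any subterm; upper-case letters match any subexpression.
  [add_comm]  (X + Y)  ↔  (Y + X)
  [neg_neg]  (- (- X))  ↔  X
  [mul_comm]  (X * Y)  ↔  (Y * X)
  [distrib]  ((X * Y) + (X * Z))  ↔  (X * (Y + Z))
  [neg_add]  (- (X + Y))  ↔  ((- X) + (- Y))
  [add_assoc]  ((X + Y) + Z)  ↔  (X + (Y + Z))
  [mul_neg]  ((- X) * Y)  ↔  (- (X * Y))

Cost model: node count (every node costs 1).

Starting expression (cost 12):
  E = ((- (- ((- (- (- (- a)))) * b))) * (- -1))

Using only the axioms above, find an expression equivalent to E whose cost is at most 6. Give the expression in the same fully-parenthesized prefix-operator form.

((a * b) * (- -1))   [cost 6]

step 1: neg_neg (→) rewrites (- (- (- a))) into (- a), now ((- (- ((- (- a)) * b))) * (- -1))
step 2: neg_neg (→) rewrites (- (- ((- (- a)) * b))) into ((- (- a)) * b), now (((- (- a)) * b) * (- -1))
step 3: neg_neg (→) rewrites (- (- a)) into a, reaching cost 6 (bound 6)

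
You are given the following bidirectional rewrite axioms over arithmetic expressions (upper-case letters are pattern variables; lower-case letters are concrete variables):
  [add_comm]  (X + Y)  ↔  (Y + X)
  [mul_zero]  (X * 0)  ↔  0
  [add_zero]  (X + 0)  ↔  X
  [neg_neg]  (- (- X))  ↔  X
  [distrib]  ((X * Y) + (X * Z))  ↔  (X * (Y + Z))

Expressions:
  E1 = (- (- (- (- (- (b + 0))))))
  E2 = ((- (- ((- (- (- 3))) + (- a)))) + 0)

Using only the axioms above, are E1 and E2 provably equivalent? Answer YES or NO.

NO

The axioms are sound identities: if E1 ↔* E2 then E1 and E2 evaluate identically under any assignment.
Under a=0, b=0: E1 evaluates to 0, E2 to -3. Distinct ⇒ no rewrite sequence connects them.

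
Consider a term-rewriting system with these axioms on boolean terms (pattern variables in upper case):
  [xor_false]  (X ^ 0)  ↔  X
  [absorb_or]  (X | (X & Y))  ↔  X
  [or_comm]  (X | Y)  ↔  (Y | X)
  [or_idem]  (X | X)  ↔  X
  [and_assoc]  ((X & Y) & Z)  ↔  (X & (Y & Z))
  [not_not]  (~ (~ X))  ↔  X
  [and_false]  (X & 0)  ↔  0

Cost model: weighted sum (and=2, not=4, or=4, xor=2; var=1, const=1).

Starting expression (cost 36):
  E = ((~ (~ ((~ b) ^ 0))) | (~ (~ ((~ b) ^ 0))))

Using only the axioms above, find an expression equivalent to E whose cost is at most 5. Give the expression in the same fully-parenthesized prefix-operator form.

(~ b)   [cost 5]

(1) ((~ (~ ((~ b) ^ 0))) | (~ (~ ((~ b) ^ 0))))  =[or_idem →]=  (~ (~ ((~ b) ^ 0)))
(2) ((~ b) ^ 0)  =[xor_false →]=  (~ b)    ⊢ (~ (~ (~ b)))
(3) (~ (~ b))  =[not_not →]=  b    ⊢ cost 5, within 5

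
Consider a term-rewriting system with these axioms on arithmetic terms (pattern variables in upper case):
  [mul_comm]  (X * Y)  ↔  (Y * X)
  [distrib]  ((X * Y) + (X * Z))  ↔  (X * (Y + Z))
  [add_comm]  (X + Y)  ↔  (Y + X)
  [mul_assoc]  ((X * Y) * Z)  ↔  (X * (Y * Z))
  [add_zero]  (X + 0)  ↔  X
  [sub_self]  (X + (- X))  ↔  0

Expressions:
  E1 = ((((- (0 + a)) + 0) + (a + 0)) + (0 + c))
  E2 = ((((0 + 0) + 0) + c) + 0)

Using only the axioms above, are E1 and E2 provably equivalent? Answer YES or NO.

YES

step 1: add_zero (→) rewrites ((- (0 + a)) + 0) into (- (0 + a)), now (((- (0 + a)) + (a + 0)) + (0 + c))
step 2: add_comm (→) rewrites (0 + c) into (c + 0), now (((- (0 + a)) + (a + 0)) + (c + 0))
step 3: add_comm (→) rewrites (a + 0) into (0 + a), now (((- (0 + a)) + (0 + a)) + (c + 0))
step 4: add_comm (→) rewrites (0 + a) into (a + 0), now (((- (a + 0)) + (0 + a)) + (c + 0))
step 5: add_comm (→) rewrites ((- (a + 0)) + (0 + a)) into ((0 + a) + (- (a + 0))), now (((0 + a) + (- (a + 0))) + (c + 0))
step 6: add_zero (→) rewrites (a + 0) into a, now (((0 + a) + (- a)) + (c + 0))
step 7: add_comm (→) rewrites (0 + a) into (a + 0), now (((a + 0) + (- a)) + (c + 0))
step 8: add_zero (→) rewrites (c + 0) into c, now (((a + 0) + (- a)) + c)
step 9: add_zero (→) rewrites (a + 0) into a, now ((a + (- a)) + c)
step 10: sub_self (→) rewrites (a + (- a)) into 0, now (0 + c)
step 11: add_zero (←) rewrites 0 into (0 + 0), now ((0 + 0) + c)
step 12: add_zero (←) rewrites (0 + 0) into ((0 + 0) + 0), now (((0 + 0) + 0) + c)
step 13: add_zero (←) rewrites (((0 + 0) + 0) + c) into ((((0 + 0) + 0) + c) + 0), which is E2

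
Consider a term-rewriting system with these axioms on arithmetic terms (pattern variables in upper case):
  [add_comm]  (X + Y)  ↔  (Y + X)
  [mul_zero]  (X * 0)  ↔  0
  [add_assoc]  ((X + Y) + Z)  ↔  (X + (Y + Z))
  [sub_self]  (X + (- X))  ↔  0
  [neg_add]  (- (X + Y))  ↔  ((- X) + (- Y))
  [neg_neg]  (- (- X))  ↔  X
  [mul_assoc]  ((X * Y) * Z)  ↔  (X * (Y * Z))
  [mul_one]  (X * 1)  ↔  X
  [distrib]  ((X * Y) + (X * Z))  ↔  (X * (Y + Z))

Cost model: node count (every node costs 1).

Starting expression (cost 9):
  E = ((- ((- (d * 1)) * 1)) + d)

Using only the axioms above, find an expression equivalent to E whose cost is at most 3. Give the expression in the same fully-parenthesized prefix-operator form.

(1) (d * 1)  =[mul_one →]=  d    ⊢ ((- ((- d) * 1)) + d)
(2) ((- d) * 1)  =[mul_one →]=  (- d)    ⊢ ((- (- d)) + d)
(3) (- (- d))  =[neg_neg →]=  d    ⊢ cost 3, within 3

(d + d)   [cost 3]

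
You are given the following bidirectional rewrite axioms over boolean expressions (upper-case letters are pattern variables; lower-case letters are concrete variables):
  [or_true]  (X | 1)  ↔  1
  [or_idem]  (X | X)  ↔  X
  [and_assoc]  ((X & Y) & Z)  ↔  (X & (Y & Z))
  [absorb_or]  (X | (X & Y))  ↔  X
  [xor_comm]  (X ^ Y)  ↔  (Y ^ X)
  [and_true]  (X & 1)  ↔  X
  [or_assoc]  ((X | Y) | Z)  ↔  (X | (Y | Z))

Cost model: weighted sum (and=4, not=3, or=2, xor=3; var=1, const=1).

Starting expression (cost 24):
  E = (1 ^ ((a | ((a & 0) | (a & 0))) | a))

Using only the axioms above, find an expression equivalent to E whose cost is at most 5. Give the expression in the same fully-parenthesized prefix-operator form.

(1) ((a & 0) | (a & 0))  =[or_idem →]=  (a & 0)    ⊢ (1 ^ ((a | (a & 0)) | a))
(2) (a | (a & 0))  =[absorb_or →]=  a    ⊢ (1 ^ (a | a))
(3) (a | a)  =[or_idem →]=  a    ⊢ cost 5, within 5

(1 ^ a)   [cost 5]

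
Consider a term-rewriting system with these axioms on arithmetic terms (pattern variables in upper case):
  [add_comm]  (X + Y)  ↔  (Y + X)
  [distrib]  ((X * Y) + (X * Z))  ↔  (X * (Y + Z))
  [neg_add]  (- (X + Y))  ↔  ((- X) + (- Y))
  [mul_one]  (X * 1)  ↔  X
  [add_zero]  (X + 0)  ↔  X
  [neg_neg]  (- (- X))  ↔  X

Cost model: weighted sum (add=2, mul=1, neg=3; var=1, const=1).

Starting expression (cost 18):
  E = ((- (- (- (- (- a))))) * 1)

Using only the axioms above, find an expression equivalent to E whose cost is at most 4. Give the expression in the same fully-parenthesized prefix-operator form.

(- a)   [cost 4]

1. [mul_one →] ((- (- (- (- (- a))))) * 1)  →  (- (- (- (- (- a)))))
2. [neg_neg →] (- (- (- (- a))))  →  (- (- a));  E = (- (- (- a)))
3. [neg_neg →] (- (- a))  →  a;  cost 4 ≤ 4, done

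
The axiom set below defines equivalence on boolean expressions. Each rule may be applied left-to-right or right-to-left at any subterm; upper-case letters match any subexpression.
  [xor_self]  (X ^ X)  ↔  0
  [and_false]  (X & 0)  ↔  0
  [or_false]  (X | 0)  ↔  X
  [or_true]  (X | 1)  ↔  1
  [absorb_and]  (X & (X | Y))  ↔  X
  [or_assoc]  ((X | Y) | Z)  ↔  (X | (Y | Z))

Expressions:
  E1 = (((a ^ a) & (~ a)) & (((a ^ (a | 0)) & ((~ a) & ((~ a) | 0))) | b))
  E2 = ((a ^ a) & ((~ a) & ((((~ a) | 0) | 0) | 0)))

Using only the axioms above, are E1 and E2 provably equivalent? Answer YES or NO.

YES

(1) ((~ a) & ((~ a) | 0))  =[absorb_and →]=  (~ a)    ⊢ (((a ^ a) & (~ a)) & (((a ^ (a | 0)) & (~ a)) | b))
(2) (a | 0)  =[or_false →]=  a    ⊢ (((a ^ a) & (~ a)) & (((a ^ a) & (~ a)) | b))
(3) (((a ^ a) & (~ a)) & (((a ^ a) & (~ a)) | b))  =[absorb_and →]=  ((a ^ a) & (~ a))
(4) (~ a)  =[absorb_and ←]=  ((~ a) & ((~ a) | 0))    ⊢ ((a ^ a) & ((~ a) & ((~ a) | 0)))
(5) (~ a)  =[or_false ←]=  ((~ a) | 0)    ⊢ ((a ^ a) & ((~ a) & (((~ a) | 0) | 0)))
(6) (((~ a) | 0) | 0)  =[or_false ←]=  ((((~ a) | 0) | 0) | 0)    ⊢ E2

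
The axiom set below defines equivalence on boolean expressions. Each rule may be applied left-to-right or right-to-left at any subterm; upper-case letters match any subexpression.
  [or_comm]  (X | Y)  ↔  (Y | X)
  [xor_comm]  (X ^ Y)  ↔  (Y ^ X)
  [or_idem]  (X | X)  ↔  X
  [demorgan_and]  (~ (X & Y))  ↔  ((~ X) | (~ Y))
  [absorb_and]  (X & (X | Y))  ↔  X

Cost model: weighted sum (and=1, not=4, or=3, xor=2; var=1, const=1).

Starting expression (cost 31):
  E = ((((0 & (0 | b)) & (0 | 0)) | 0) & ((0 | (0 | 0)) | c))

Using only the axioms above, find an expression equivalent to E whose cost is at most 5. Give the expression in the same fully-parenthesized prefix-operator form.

(0 | 0)   [cost 5]

(1) (0 & (0 | b))  =[absorb_and →]=  0    ⊢ (((0 & (0 | 0)) | 0) & ((0 | (0 | 0)) | c))
(2) (0 & (0 | 0))  =[absorb_and →]=  0    ⊢ ((0 | 0) & ((0 | (0 | 0)) | c))
(3) (0 | 0)  =[or_idem →]=  0    ⊢ ((0 | 0) & ((0 | 0) | c))
(4) ((0 | 0) & ((0 | 0) | c))  =[absorb_and →]=  (0 | 0)    ⊢ cost 5, within 5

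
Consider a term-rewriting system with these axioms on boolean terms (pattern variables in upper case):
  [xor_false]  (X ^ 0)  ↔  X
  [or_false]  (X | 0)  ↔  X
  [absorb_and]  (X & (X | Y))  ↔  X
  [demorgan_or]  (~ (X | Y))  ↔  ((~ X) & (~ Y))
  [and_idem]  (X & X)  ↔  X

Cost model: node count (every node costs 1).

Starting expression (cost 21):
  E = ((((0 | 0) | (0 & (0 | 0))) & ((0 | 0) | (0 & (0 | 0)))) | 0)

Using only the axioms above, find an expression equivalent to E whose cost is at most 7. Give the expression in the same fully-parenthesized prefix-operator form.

((0 | 0) | (0 & 0))   [cost 7]

step 1: and_idem (→) rewrites (((0 | 0) | (0 & (0 | 0))) & ((0 | 0) | (0 & (0 | 0)))) into ((0 | 0) | (0 & (0 | 0))), now (((0 | 0) | (0 & (0 | 0))) | 0)
step 2: or_false (→) rewrites (((0 | 0) | (0 & (0 | 0))) | 0) into ((0 | 0) | (0 & (0 | 0)))
step 3: or_false (→) rewrites (0 | 0) into 0, reaching cost 7 (bound 7)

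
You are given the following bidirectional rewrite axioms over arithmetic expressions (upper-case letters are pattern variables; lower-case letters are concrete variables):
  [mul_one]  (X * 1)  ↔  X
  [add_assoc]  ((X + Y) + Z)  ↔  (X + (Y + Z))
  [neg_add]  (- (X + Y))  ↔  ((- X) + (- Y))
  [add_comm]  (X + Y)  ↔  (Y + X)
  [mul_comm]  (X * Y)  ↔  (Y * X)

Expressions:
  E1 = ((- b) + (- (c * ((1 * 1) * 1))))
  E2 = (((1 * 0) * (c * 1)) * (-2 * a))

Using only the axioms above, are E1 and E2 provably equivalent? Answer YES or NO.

The axioms are sound identities: if E1 ↔* E2 then E1 and E2 evaluate identically under any assignment.
Under a=0, b=0, c=1: E1 evaluates to -1, E2 to 0. Distinct ⇒ no rewrite sequence connects them.

NO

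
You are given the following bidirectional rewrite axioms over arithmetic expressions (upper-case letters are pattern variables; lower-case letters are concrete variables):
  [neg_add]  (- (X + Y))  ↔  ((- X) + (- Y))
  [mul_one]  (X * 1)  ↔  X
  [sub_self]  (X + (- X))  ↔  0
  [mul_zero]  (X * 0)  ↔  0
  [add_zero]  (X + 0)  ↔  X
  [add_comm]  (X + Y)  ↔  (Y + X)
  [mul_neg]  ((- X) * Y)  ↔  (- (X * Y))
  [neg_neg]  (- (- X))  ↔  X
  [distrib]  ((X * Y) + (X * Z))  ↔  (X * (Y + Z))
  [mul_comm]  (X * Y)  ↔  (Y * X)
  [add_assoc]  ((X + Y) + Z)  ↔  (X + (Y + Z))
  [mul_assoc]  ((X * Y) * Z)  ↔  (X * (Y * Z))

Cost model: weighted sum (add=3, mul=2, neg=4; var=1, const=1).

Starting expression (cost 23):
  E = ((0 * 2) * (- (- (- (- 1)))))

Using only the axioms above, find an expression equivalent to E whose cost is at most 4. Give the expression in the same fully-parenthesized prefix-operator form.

(0 * 2)   [cost 4]

(1) (- (- (- (- 1))))  =[neg_neg →]=  (- (- 1))    ⊢ ((0 * 2) * (- (- 1)))
(2) (- (- 1))  =[neg_neg →]=  1    ⊢ ((0 * 2) * 1)
(3) ((0 * 2) * 1)  =[mul_one →]=  (0 * 2)    ⊢ cost 4, within 4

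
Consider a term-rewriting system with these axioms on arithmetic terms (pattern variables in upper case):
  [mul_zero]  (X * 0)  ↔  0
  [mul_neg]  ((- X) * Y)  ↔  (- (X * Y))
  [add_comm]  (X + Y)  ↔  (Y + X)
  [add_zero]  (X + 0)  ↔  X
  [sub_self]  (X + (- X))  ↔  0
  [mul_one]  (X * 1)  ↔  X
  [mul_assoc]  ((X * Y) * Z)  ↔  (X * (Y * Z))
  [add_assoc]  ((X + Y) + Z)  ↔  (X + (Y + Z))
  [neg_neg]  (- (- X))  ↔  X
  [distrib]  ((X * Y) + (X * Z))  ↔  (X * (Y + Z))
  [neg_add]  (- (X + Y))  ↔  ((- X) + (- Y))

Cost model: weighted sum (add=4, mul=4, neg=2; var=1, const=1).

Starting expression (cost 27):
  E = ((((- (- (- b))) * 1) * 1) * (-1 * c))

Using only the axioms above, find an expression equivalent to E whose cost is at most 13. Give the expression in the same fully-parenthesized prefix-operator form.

1. [neg_neg →] (- (- (- b)))  →  (- b);  E = ((((- b) * 1) * 1) * (-1 * c))
2. [mul_one →] ((- b) * 1)  →  (- b);  E = (((- b) * 1) * (-1 * c))
3. [mul_one →] ((- b) * 1)  →  (- b);  cost 13 ≤ 13, done

((- b) * (-1 * c))   [cost 13]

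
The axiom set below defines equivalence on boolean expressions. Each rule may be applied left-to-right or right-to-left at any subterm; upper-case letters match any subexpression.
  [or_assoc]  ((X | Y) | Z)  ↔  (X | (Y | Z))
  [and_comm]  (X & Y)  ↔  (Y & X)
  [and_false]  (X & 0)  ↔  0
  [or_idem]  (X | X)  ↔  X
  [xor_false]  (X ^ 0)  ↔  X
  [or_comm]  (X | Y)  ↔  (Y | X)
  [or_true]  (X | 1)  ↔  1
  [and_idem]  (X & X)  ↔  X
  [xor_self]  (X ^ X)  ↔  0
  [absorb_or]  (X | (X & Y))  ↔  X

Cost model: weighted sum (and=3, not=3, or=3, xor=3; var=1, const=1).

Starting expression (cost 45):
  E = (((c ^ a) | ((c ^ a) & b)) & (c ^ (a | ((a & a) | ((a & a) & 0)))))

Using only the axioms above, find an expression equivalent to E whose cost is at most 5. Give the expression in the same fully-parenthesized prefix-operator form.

(c ^ a)   [cost 5]

(1) ((a & a) | ((a & a) & 0))  =[absorb_or →]=  (a & a)    ⊢ (((c ^ a) | ((c ^ a) & b)) & (c ^ (a | (a & a))))
(2) (a | (a & a))  =[absorb_or →]=  a    ⊢ (((c ^ a) | ((c ^ a) & b)) & (c ^ a))
(3) ((c ^ a) | ((c ^ a) & b))  =[absorb_or →]=  (c ^ a)    ⊢ ((c ^ a) & (c ^ a))
(4) ((c ^ a) & (c ^ a))  =[and_idem →]=  (c ^ a)    ⊢ cost 5, within 5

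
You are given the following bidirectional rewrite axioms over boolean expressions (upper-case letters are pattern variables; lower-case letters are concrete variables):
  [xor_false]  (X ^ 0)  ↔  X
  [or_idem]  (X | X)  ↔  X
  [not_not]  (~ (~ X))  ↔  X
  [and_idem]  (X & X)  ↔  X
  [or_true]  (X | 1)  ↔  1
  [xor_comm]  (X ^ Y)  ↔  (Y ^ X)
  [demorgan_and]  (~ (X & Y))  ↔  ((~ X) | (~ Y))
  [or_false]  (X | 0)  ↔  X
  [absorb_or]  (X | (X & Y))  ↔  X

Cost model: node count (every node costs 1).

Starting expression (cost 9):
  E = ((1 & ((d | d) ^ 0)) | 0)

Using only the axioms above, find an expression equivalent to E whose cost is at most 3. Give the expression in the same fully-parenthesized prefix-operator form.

(1 & d)   [cost 3]

(1) ((1 & ((d | d) ^ 0)) | 0)  =[or_false →]=  (1 & ((d | d) ^ 0))
(2) (d | d)  =[or_idem →]=  d    ⊢ (1 & (d ^ 0))
(3) (d ^ 0)  =[xor_false →]=  d    ⊢ cost 3, within 3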